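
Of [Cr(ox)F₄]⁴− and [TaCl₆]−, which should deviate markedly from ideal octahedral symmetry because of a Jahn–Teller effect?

[Cr(ox)F₄]⁴−: Summing ligand charges against the −4 overall charge gives an oxidation state of +2 for chromium. Chromium is a group-6 element; Cr(II) is therefore d⁴. Fluoride and oxalate are weak-field ligands for a first-row metal, so the complex is high-spin. The t₂g³e_g¹ (high-spin) configuration has an unevenly filled e_g set; the Jahn–Teller theorem predicts a tetragonal distortion (typically axial elongation) to lift the degeneracy.
[TaCl₆]−: Each chloride is −1; balancing the −1 overall charge requires Ta(V). Tantalum is a group-5 element; Ta(V) is therefore d⁰. The d⁰ configuration leaves the e_g set evenly filled (or empty) — no strong Jahn–Teller driving force.

[Cr(ox)F₄]⁴−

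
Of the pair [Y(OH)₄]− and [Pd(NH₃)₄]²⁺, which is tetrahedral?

[Y(OH)₄]−

For [Y(OH)₄]−: Each hydroxide is −1; balancing the −1 overall charge requires Y(III). Y sits in group 3, so the d-electron count is 3 − 3 = 0. A d⁰ ion has no crystal-field stabilisation preference between square planar and tetrahedral, so four ligands adopt the sterically favoured tetrahedral geometry. → tetrahedral.
For [Pd(NH₃)₄]²⁺: Ligand charges: ammonia is neutral. With an overall charge of +2 the palladium centre must be in the +2 oxidation state. Palladium is a group-10 element; Pd(II) is therefore d⁸. A 4d d⁸ ion has a large crystal-field splitting; square planar leaves the high-energy d_{x²−y²} orbital empty and maximises CFSE. → square planar.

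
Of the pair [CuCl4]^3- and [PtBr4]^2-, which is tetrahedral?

[CuCl4]^3-

For [CuCl4]^3-: Each chloride is −1; balancing the −3 overall charge requires Cu(I). Cu sits in group 11, so the d-electron count is 11 − 1 = 10. A d¹⁰ ion has no crystal-field stabilisation preference between square planar and tetrahedral, so four ligands adopt the sterically favoured tetrahedral geometry. → tetrahedral.
For [PtBr4]^2-: Each bromide is −1; balancing the −2 overall charge requires Pt(II). Platinum is a group-10 element; Pt(II) is therefore d⁸. A 5d d⁸ ion has a large crystal-field splitting; square planar leaves the high-energy d_{x²−y²} orbital empty and maximises CFSE. → square planar.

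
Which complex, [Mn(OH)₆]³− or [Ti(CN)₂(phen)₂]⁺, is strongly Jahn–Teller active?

[Mn(OH)₆]³−

[Mn(OH)₆]³−: Ligand charges: each hydroxide is −1. With an overall charge of −3 the manganese centre must be in the +3 oxidation state. Mn sits in group 7, so the d-electron count is 7 − 3 = 4. Hydroxide is a weak-field ligand for a first-row metal, so the complex is high-spin. The t₂g³e_g¹ (high-spin) configuration has an unevenly filled e_g set; the Jahn–Teller theorem predicts a tetragonal distortion (typically axial elongation) to lift the degeneracy.
[Ti(CN)₂(phen)₂]⁺: Each cyanide is −1; 1,10-phenanthroline is neutral; balancing the +1 overall charge requires Ti(III). Titanium is a group-4 element; Ti(III) is therefore d¹. The d¹ configuration leaves the e_g set evenly filled (or empty) — no strong Jahn–Teller driving force.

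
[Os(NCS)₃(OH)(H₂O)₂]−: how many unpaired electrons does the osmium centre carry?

1 unpaired electron

Ligand charges: each isothiocyanate is −1; each hydroxide is −1; water is neutral. With an overall charge of −1 the osmium centre must be in the +3 oxidation state.
Osmium is a group-8 element; Os(III) is therefore d⁵.
The spin state decides the count: a 5d ion has a large Δₒ and is invariably low-spin.
An octahedral low-spin d⁵ ion is t₂g⁵e_g⁰, giving 1 unpaired electron.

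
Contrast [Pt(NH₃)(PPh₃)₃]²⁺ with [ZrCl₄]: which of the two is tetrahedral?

[ZrCl₄]

For [Pt(NH₃)(PPh₃)₃]²⁺: Ammonia is neutral; triphenylphosphine is neutral; balancing the +2 overall charge requires Pt(II). Group 10 minus oxidation state 2 gives a d⁸ configuration. A 5d d⁸ ion has a large crystal-field splitting; square planar leaves the high-energy d_{x²−y²} orbital empty and maximises CFSE. → square planar.
For [ZrCl₄]: Each chloride is −1; balancing the 0 overall charge requires Zr(IV). Group 4 minus oxidation state 4 gives a d⁰ configuration. A d⁰ ion has no crystal-field stabilisation preference between square planar and tetrahedral, so four ligands adopt the sterically favoured tetrahedral geometry. → tetrahedral.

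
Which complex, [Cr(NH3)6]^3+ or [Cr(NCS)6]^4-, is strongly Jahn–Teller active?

[Cr(NCS)6]^4-

[Cr(NH3)6]^3+: Ligand charges: ammonia is neutral. With an overall charge of +3 the chromium centre must be in the +3 oxidation state. Cr sits in group 6, so the d-electron count is 6 − 3 = 3. The d³ configuration leaves the e_g set evenly filled (or empty) — no strong Jahn–Teller driving force.
[Cr(NCS)6]^4-: Summing ligand charges against the −4 overall charge gives an oxidation state of +2 for chromium. Group 6 minus oxidation state 2 gives a d⁴ configuration. Isothiocyanate is a weak-field ligand for a first-row metal, so the complex is high-spin. The t₂g³e_g¹ (high-spin) configuration has an unevenly filled e_g set; the Jahn–Teller theorem predicts a tetragonal distortion (typically axial elongation) to lift the degeneracy.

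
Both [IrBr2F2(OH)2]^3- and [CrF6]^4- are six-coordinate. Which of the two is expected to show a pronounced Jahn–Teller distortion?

[IrBr2F2(OH)2]^3-: Summing ligand charges against the −3 overall charge gives an oxidation state of +3 for iridium. Iridium is a group-9 element; Ir(III) is therefore d⁶. A 5d ion has a large Δₒ and is invariably low-spin. The d⁶ configuration leaves the e_g set evenly filled (or empty) — no strong Jahn–Teller driving force.
[CrF6]^4-: Summing ligand charges against the −4 overall charge gives an oxidation state of +2 for chromium. Group 6 minus oxidation state 2 gives a d⁴ configuration. Fluoride is a weak-field ligand for a first-row metal, so the complex is high-spin. The t₂g³e_g¹ (high-spin) configuration has an unevenly filled e_g set; the Jahn–Teller theorem predicts a tetragonal distortion (typically axial elongation) to lift the degeneracy.

[CrF6]^4-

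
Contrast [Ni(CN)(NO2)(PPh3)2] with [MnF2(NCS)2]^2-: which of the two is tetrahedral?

[MnF2(NCS)2]^2-

For [Ni(CN)(NO2)(PPh3)2]: Summing ligand charges against the 0 overall charge gives an oxidation state of +2 for nickel. Group 10 minus oxidation state 2 gives a d⁸ configuration. Cyanide, nitro (N-bound nitrite), and triphenylphosphine are strong-field ligands (high in the spectrochemical series). A 3d d⁸ ion with strong-field ligands gains enough CFSE to favour square planar over tetrahedral. → square planar.
For [MnF2(NCS)2]^2-: Ligand charges: each fluoride is −1; each isothiocyanate is −1. With an overall charge of −2 the manganese centre must be in the +2 oxidation state. Manganese is a group-7 element; Mn(II) is therefore d⁵. A high-spin d⁵ ion has zero CFSE in either geometry, so four ligands adopt the sterically favoured tetrahedral geometry. → tetrahedral.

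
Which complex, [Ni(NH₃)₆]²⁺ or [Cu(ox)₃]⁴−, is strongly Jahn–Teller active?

[Ni(NH₃)₆]²⁺: Summing ligand charges against the +2 overall charge gives an oxidation state of +2 for nickel. Ni sits in group 10, so the d-electron count is 10 − 2 = 8. The d⁸ configuration leaves the e_g set evenly filled (or empty) — no strong Jahn–Teller driving force.
[Cu(ox)₃]⁴−: Summing ligand charges against the −4 overall charge gives an oxidation state of +2 for copper. Copper is a group-11 element; Cu(II) is therefore d⁹. The t₂g⁶e_g³ configuration has an unevenly filled e_g set; the Jahn–Teller theorem predicts a tetragonal distortion (typically axial elongation) to lift the degeneracy.

[Cu(ox)₃]⁴−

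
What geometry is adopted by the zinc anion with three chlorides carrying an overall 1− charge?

Each chloride is −1; balancing the −1 overall charge requires Zn(II).
Zinc is a group-12 element; Zn(II) is therefore d¹⁰.
With 3 monodentate ligands the coordination number is 3.
Three ligands around a d¹⁰ centre minimise repulsion in a trigonal-planar arrangement.

trigonal planar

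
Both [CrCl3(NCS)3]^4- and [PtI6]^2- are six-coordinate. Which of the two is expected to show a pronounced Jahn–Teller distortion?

[CrCl3(NCS)3]^4-

[CrCl3(NCS)3]^4-: Summing ligand charges against the −4 overall charge gives an oxidation state of +2 for chromium. Cr sits in group 6, so the d-electron count is 6 − 2 = 4. Chloride and isothiocyanate are weak-field ligands for a first-row metal, so the complex is high-spin. The t₂g³e_g¹ (high-spin) configuration has an unevenly filled e_g set; the Jahn–Teller theorem predicts a tetragonal distortion (typically axial elongation) to lift the degeneracy.
[PtI6]^2-: Each iodide is −1; balancing the −2 overall charge requires Pt(IV). Pt sits in group 10, so the d-electron count is 10 − 4 = 6. A 5d ion has a large Δₒ and is invariably low-spin. The d⁶ configuration leaves the e_g set evenly filled (or empty) — no strong Jahn–Teller driving force.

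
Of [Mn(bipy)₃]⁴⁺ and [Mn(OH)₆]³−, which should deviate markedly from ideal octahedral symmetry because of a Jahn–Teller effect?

[Mn(OH)₆]³−

[Mn(bipy)₃]⁴⁺: Summing ligand charges against the +4 overall charge gives an oxidation state of +4 for manganese. Manganese is a group-7 element; Mn(IV) is therefore d³. The d³ configuration leaves the e_g set evenly filled (or empty) — no strong Jahn–Teller driving force.
[Mn(OH)₆]³−: Each hydroxide is −1; balancing the −3 overall charge requires Mn(III). Mn sits in group 7, so the d-electron count is 7 − 3 = 4. Hydroxide is a weak-field ligand for a first-row metal, so the complex is high-spin. The t₂g³e_g¹ (high-spin) configuration has an unevenly filled e_g set; the Jahn–Teller theorem predicts a tetragonal distortion (typically axial elongation) to lift the degeneracy.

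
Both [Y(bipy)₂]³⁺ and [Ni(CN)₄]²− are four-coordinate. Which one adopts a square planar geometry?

For [Y(bipy)₂]³⁺: 2,2′-bipyridine is neutral; balancing the +3 overall charge requires Y(III). Group 3 minus oxidation state 3 gives a d⁰ configuration. A d⁰ ion has no crystal-field stabilisation preference between square planar and tetrahedral, so four ligands adopt the sterically favoured tetrahedral geometry. → tetrahedral.
For [Ni(CN)₄]²−: Ligand charges: each cyanide is −1. With an overall charge of −2 the nickel centre must be in the +2 oxidation state. Ni sits in group 10, so the d-electron count is 10 − 2 = 8. Cyanide is a strong-field ligand (high in the spectrochemical series). A 3d d⁸ ion with strong-field ligands gains enough CFSE to favour square planar over tetrahedral. → square planar.

[Ni(CN)₄]²−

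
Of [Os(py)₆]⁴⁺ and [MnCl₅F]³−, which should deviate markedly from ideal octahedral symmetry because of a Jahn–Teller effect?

[Os(py)₆]⁴⁺: Pyridine is neutral; balancing the +4 overall charge requires Os(IV). Group 8 minus oxidation state 4 gives a d⁴ configuration. A 5d ion has a large Δₒ and is invariably low-spin. The d⁴ configuration leaves the e_g set evenly filled (or empty) — no strong Jahn–Teller driving force.
[MnCl₅F]³−: Each chloride is −1; each fluoride is −1; balancing the −3 overall charge requires Mn(III). Manganese is a group-7 element; Mn(III) is therefore d⁴. Chloride and fluoride are weak-field ligands for a first-row metal, so the complex is high-spin. The t₂g³e_g¹ (high-spin) configuration has an unevenly filled e_g set; the Jahn–Teller theorem predicts a tetragonal distortion (typically axial elongation) to lift the degeneracy.

[MnCl₅F]³−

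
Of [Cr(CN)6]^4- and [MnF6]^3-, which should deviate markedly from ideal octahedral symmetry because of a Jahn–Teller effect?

[Cr(CN)6]^4-: Each cyanide is −1; balancing the −4 overall charge requires Cr(II). Group 6 minus oxidation state 2 gives a d⁴ configuration. Cyanide is a strong-field ligand (high in the spectrochemical series) for a first-row metal, so the complex is low-spin. The d⁴ configuration leaves the e_g set evenly filled (or empty) — no strong Jahn–Teller driving force.
[MnF6]^3-: Ligand charges: each fluoride is −1. With an overall charge of −3 the manganese centre must be in the +3 oxidation state. Mn sits in group 7, so the d-electron count is 7 − 3 = 4. Fluoride is a weak-field ligand for a first-row metal, so the complex is high-spin. The t₂g³e_g¹ (high-spin) configuration has an unevenly filled e_g set; the Jahn–Teller theorem predicts a tetragonal distortion (typically axial elongation) to lift the degeneracy.

[MnF6]^3-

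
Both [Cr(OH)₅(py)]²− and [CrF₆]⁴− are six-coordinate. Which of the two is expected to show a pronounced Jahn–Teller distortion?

[CrF₆]⁴−

[Cr(OH)₅(py)]²−: Each hydroxide is −1; pyridine is neutral; balancing the −2 overall charge requires Cr(III). Group 6 minus oxidation state 3 gives a d³ configuration. The d³ configuration leaves the e_g set evenly filled (or empty) — no strong Jahn–Teller driving force.
[CrF₆]⁴−: Summing ligand charges against the −4 overall charge gives an oxidation state of +2 for chromium. Group 6 minus oxidation state 2 gives a d⁴ configuration. Fluoride is a weak-field ligand for a first-row metal, so the complex is high-spin. The t₂g³e_g¹ (high-spin) configuration has an unevenly filled e_g set; the Jahn–Teller theorem predicts a tetragonal distortion (typically axial elongation) to lift the degeneracy.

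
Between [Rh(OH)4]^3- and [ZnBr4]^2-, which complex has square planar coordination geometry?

[Rh(OH)4]^3-

For [Rh(OH)4]^3-: Ligand charges: each hydroxide is −1. With an overall charge of −3 the rhodium centre must be in the +1 oxidation state. Rhodium is a group-9 element; Rh(I) is therefore d⁸. A 4d d⁸ ion has a large crystal-field splitting; square planar leaves the high-energy d_{x²−y²} orbital empty and maximises CFSE. → square planar.
For [ZnBr4]^2-: Summing ligand charges against the −2 overall charge gives an oxidation state of +2 for zinc. Zinc is a group-12 element; Zn(II) is therefore d¹⁰. A d¹⁰ ion has no crystal-field stabilisation preference between square planar and tetrahedral, so four ligands adopt the sterically favoured tetrahedral geometry. → tetrahedral.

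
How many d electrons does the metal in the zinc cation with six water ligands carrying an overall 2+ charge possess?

Ligand charges: water is neutral. With an overall charge of +2 the zinc centre must be in the +2 oxidation state.
Zn sits in group 12, so the d-electron count is 12 − 2 = 10.

d¹⁰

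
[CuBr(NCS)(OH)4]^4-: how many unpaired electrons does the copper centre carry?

Summing ligand charges against the −4 overall charge gives an oxidation state of +2 for copper.
Group 11 minus oxidation state 2 gives a d⁹ configuration.
In an octahedral field the d⁹ configuration is t₂g⁶e_g³ (only one arrangement possible), giving 1 unpaired electron.

1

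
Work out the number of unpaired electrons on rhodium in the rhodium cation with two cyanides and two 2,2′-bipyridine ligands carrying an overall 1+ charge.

Summing ligand charges against the +1 overall charge gives an oxidation state of +3 for rhodium.
Rh sits in group 9, so the d-electron count is 9 − 3 = 6.
Counting donor atoms: 2×cyanide (monodentate) → 2 donors; 2×2,2′-bipyridine (bidentate) → 4 donors. Coordination number = 6.
The spin state decides the count: a 4d ion has a large Δₒ and is invariably low-spin.
An octahedral low-spin d⁶ ion is t₂g⁶e_g⁰, giving 0 unpaired electrons.

0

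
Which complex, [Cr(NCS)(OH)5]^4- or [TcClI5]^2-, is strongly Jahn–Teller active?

[Cr(NCS)(OH)5]^4-

[Cr(NCS)(OH)5]^4-: Each isothiocyanate is −1; each hydroxide is −1; balancing the −4 overall charge requires Cr(II). Group 6 minus oxidation state 2 gives a d⁴ configuration. Hydroxide and isothiocyanate are weak-field ligands for a first-row metal, so the complex is high-spin. The t₂g³e_g¹ (high-spin) configuration has an unevenly filled e_g set; the Jahn–Teller theorem predicts a tetragonal distortion (typically axial elongation) to lift the degeneracy.
[TcClI5]^2-: Summing ligand charges against the −2 overall charge gives an oxidation state of +4 for technetium. Tc sits in group 7, so the d-electron count is 7 − 4 = 3. The d³ configuration leaves the e_g set evenly filled (or empty) — no strong Jahn–Teller driving force.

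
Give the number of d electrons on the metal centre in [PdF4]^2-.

d8

Ligand charges: each fluoride is −1. With an overall charge of −2 the palladium centre must be in the +2 oxidation state.
Pd sits in group 10, so the d-electron count is 10 − 2 = 8.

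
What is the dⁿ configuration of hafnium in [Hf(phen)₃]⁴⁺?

Summing ligand charges against the +4 overall charge gives an oxidation state of +4 for hafnium.
Hf sits in group 4, so the d-electron count is 4 − 4 = 0.

d⁰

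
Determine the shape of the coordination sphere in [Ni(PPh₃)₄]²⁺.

Summing ligand charges against the +2 overall charge gives an oxidation state of +2 for nickel.
Ni sits in group 10, so the d-electron count is 10 − 2 = 8.
With 4 monodentate ligands the coordination number is 4.
Triphenylphosphine is a strong-field ligand (high in the spectrochemical series).
A 3d d⁸ ion with strong-field ligands gains enough CFSE to favour square planar over tetrahedral.

square planar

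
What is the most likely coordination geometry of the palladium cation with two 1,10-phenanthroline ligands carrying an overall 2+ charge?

square planar

Summing ligand charges against the +2 overall charge gives an oxidation state of +2 for palladium.
Palladium is a group-10 element; Pd(II) is therefore d⁸.
Counting donor atoms: 2×1,10-phenanthroline (bidentate) → 4 donors. Coordination number = 4.
A 4d d⁸ ion has a large crystal-field splitting; square planar leaves the high-energy d_{x²−y²} orbital empty and maximises CFSE.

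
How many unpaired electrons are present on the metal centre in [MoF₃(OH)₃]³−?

3 unpaired electrons

Each fluoride is −1; each hydroxide is −1; balancing the −3 overall charge requires Mo(III).
Molybdenum is a group-6 element; Mo(III) is therefore d³.
In an octahedral field the d³ configuration is t₂g³e_g⁰ (only one arrangement possible), giving 3 unpaired electrons.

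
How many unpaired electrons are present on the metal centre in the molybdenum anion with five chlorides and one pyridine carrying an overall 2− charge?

3

Each chloride is −1; pyridine is neutral; balancing the −2 overall charge requires Mo(III).
Group 6 minus oxidation state 3 gives a d³ configuration.
In an octahedral field the d³ configuration is t₂g³e_g⁰ (only one arrangement possible), giving 3 unpaired electrons.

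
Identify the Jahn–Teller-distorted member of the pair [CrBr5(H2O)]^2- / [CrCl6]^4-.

[CrBr5(H2O)]^2-: Ligand charges: each bromide is −1; water is neutral. With an overall charge of −2 the chromium centre must be in the +3 oxidation state. Chromium is a group-6 element; Cr(III) is therefore d³. The d³ configuration leaves the e_g set evenly filled (or empty) — no strong Jahn–Teller driving force.
[CrCl6]^4-: Each chloride is −1; balancing the −4 overall charge requires Cr(II). Group 6 minus oxidation state 2 gives a d⁴ configuration. Chloride is a weak-field ligand for a first-row metal, so the complex is high-spin. The t₂g³e_g¹ (high-spin) configuration has an unevenly filled e_g set; the Jahn–Teller theorem predicts a tetragonal distortion (typically axial elongation) to lift the degeneracy.

[CrCl6]^4-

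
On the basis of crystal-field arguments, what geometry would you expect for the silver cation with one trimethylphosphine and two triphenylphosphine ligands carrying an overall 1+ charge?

Trimethylphosphine is neutral; triphenylphosphine is neutral; balancing the +1 overall charge requires Ag(I).
Ag sits in group 11, so the d-electron count is 11 − 1 = 10.
With 3 monodentate ligands the coordination number is 3.
Three ligands around a d¹⁰ centre minimise repulsion in a trigonal-planar arrangement.

trigonal planar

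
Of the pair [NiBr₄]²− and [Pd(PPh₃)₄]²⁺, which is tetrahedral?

For [NiBr₄]²−: Summing ligand charges against the −2 overall charge gives an oxidation state of +2 for nickel. Nickel is a group-10 element; Ni(II) is therefore d⁸. Bromide is a weak-field ligand. With weak-field ligands the CFSE gain from square planar is small, so a 3d d⁸ ion takes the sterically preferred tetrahedral geometry. → tetrahedral.
For [Pd(PPh₃)₄]²⁺: Summing ligand charges against the +2 overall charge gives an oxidation state of +2 for palladium. Palladium is a group-10 element; Pd(II) is therefore d⁸. A 4d d⁸ ion has a large crystal-field splitting; square planar leaves the high-energy d_{x²−y²} orbital empty and maximises CFSE. → square planar.

[NiBr₄]²−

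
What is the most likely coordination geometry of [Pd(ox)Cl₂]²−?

square planar

Summing ligand charges against the −2 overall charge gives an oxidation state of +2 for palladium.
Pd sits in group 10, so the d-electron count is 10 − 2 = 8.
Counting donor atoms: 1×oxalate (bidentate) → 2 donors; 2×chloride (monodentate) → 2 donors. Coordination number = 4.
A 4d d⁸ ion has a large crystal-field splitting; square planar leaves the high-energy d_{x²−y²} orbital empty and maximises CFSE.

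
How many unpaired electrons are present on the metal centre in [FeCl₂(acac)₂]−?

Each chloride is −1; each acetylacetonate is −1; balancing the −1 overall charge requires Fe(III).
Group 8 minus oxidation state 3 gives a d⁵ configuration.
Counting donor atoms: 2×chloride (monodentate) → 2 donors; 2×acetylacetonate (bidentate) → 4 donors. Coordination number = 6.
The spin state decides the count: Acetylacetonate and chloride are weak-field ligands for a first-row metal, so the complex is high-spin.
An octahedral high-spin d⁵ ion is t₂g³e_g², giving 5 unpaired electrons.

5 unpaired electrons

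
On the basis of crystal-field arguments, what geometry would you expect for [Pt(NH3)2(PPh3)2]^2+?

square planar

Summing ligand charges against the +2 overall charge gives an oxidation state of +2 for platinum.
Pt sits in group 10, so the d-electron count is 10 − 2 = 8.
Coordination number: 4.
A 5d d⁸ ion has a large crystal-field splitting; square planar leaves the high-energy d_{x²−y²} orbital empty and maximises CFSE.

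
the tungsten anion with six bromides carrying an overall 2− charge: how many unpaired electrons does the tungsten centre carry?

2

Each bromide is −1; balancing the −2 overall charge requires W(IV).
W sits in group 6, so the d-electron count is 6 − 4 = 2.
In an octahedral field the d² configuration is t₂g²e_g⁰ (only one arrangement possible), giving 2 unpaired electrons.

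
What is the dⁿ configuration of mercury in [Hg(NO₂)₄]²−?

Ligand charges: each nitro (N-bound nitrite) is −1. With an overall charge of −2 the mercury centre must be in the +2 oxidation state.
Hg sits in group 12, so the d-electron count is 12 − 2 = 10.

d10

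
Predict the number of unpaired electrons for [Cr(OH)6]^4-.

4 unpaired electrons

Ligand charges: each hydroxide is −1. With an overall charge of −4 the chromium centre must be in the +2 oxidation state.
Chromium is a group-6 element; Cr(II) is therefore d⁴.
The spin state decides the count: Hydroxide is a weak-field ligand for a first-row metal, so the complex is high-spin.
An octahedral high-spin d⁴ ion is t₂g³e_g¹, giving 4 unpaired electrons.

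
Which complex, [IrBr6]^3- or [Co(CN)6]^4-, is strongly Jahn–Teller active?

[IrBr6]^3-: Each bromide is −1; balancing the −3 overall charge requires Ir(III). Ir sits in group 9, so the d-electron count is 9 − 3 = 6. A 5d ion has a large Δₒ and is invariably low-spin. The d⁶ configuration leaves the e_g set evenly filled (or empty) — no strong Jahn–Teller driving force.
[Co(CN)6]^4-: Ligand charges: each cyanide is −1. With an overall charge of −4 the cobalt centre must be in the +2 oxidation state. Group 9 minus oxidation state 2 gives a d⁷ configuration. Cyanide is a strong-field ligand (high in the spectrochemical series) for a first-row metal, so the complex is low-spin. The t₂g⁶e_g¹ (low-spin) configuration has an unevenly filled e_g set; the Jahn–Teller theorem predicts a tetragonal distortion (typically axial elongation) to lift the degeneracy.

[Co(CN)6]^4-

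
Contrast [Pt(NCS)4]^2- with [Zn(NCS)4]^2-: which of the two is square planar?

For [Pt(NCS)4]^2-: Each isothiocyanate is −1; balancing the −2 overall charge requires Pt(II). Group 10 minus oxidation state 2 gives a d⁸ configuration. A 5d d⁸ ion has a large crystal-field splitting; square planar leaves the high-energy d_{x²−y²} orbital empty and maximises CFSE. → square planar.
For [Zn(NCS)4]^2-: Summing ligand charges against the −2 overall charge gives an oxidation state of +2 for zinc. Zn sits in group 12, so the d-electron count is 12 − 2 = 10. A d¹⁰ ion has no crystal-field stabilisation preference between square planar and tetrahedral, so four ligands adopt the sterically favoured tetrahedral geometry. → tetrahedral.

[Pt(NCS)4]^2-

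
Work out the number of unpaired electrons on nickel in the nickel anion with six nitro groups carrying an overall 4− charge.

2

Each nitro (N-bound nitrite) is −1; balancing the −4 overall charge requires Ni(II).
Group 10 minus oxidation state 2 gives a d⁸ configuration.
In an octahedral field the d⁸ configuration is t₂g⁶e_g² (only one arrangement possible), giving 2 unpaired electrons.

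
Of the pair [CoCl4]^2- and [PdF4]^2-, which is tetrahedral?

[CoCl4]^2-

For [CoCl4]^2-: Summing ligand charges against the −2 overall charge gives an oxidation state of +2 for cobalt. Group 9 minus oxidation state 2 gives a d⁷ configuration. For a high-spin 3d d⁷ ion with weak-field ligands the small Δₜ gives little square-planar CFSE advantage, so four ligands adopt the sterically favoured tetrahedral geometry. → tetrahedral.
For [PdF4]^2-: Each fluoride is −1; balancing the −2 overall charge requires Pd(II). Palladium is a group-10 element; Pd(II) is therefore d⁸. A 4d d⁸ ion has a large crystal-field splitting; square planar leaves the high-energy d_{x²−y²} orbital empty and maximises CFSE. → square planar.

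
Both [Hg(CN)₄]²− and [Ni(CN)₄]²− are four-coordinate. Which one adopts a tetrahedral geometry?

For [Hg(CN)₄]²−: Summing ligand charges against the −2 overall charge gives an oxidation state of +2 for mercury. Group 12 minus oxidation state 2 gives a d¹⁰ configuration. A d¹⁰ ion has no crystal-field stabilisation preference between square planar and tetrahedral, so four ligands adopt the sterically favoured tetrahedral geometry. → tetrahedral.
For [Ni(CN)₄]²−: Ligand charges: each cyanide is −1. With an overall charge of −2 the nickel centre must be in the +2 oxidation state. Nickel is a group-10 element; Ni(II) is therefore d⁸. Cyanide is a strong-field ligand (high in the spectrochemical series). A 3d d⁸ ion with strong-field ligands gains enough CFSE to favour square planar over tetrahedral. → square planar.

[Hg(CN)₄]²−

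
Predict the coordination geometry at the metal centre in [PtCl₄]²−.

Each chloride is −1; balancing the −2 overall charge requires Pt(II).
Pt sits in group 10, so the d-electron count is 10 − 2 = 8.
Coordination number: 4.
A 5d d⁸ ion has a large crystal-field splitting; square planar leaves the high-energy d_{x²−y²} orbital empty and maximises CFSE.

square planar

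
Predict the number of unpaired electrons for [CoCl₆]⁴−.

Each chloride is −1; balancing the −4 overall charge requires Co(II).
Co sits in group 9, so the d-electron count is 9 − 2 = 7.
The spin state decides the count: Chloride is a weak-field ligand for a first-row metal, so the complex is high-spin.
An octahedral high-spin d⁷ ion is t₂g⁵e_g², giving 3 unpaired electrons.

3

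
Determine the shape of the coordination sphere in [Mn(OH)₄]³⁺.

Each hydroxide is −1; balancing the +3 overall charge requires Mn(VII).
Manganese is a group-7 element; Mn(VII) is therefore d⁰.
Coordination number: 4.
A d⁰ ion has no crystal-field stabilisation preference between square planar and tetrahedral, so four ligands adopt the sterically favoured tetrahedral geometry.

tetrahedral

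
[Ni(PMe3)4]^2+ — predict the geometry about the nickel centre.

square planar

Ligand charges: trimethylphosphine is neutral. With an overall charge of +2 the nickel centre must be in the +2 oxidation state.
Ni sits in group 10, so the d-electron count is 10 − 2 = 8.
With 4 monodentate ligands the coordination number is 4.
Trimethylphosphine is a strong-field ligand (high in the spectrochemical series).
A 3d d⁸ ion with strong-field ligands gains enough CFSE to favour square planar over tetrahedral.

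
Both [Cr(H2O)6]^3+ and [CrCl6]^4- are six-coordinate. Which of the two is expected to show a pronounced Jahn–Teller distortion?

[Cr(H2O)6]^3+: Water is neutral; balancing the +3 overall charge requires Cr(III). Chromium is a group-6 element; Cr(III) is therefore d³. The d³ configuration leaves the e_g set evenly filled (or empty) — no strong Jahn–Teller driving force.
[CrCl6]^4-: Summing ligand charges against the −4 overall charge gives an oxidation state of +2 for chromium. Chromium is a group-6 element; Cr(II) is therefore d⁴. Chloride is a weak-field ligand for a first-row metal, so the complex is high-spin. The t₂g³e_g¹ (high-spin) configuration has an unevenly filled e_g set; the Jahn–Teller theorem predicts a tetragonal distortion (typically axial elongation) to lift the degeneracy.

[CrCl6]^4-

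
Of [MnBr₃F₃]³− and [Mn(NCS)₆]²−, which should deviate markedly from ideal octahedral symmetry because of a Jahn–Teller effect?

[MnBr₃F₃]³−

[MnBr₃F₃]³−: Ligand charges: each bromide is −1; each fluoride is −1. With an overall charge of −3 the manganese centre must be in the +3 oxidation state. Manganese is a group-7 element; Mn(III) is therefore d⁴. Bromide and fluoride are weak-field ligands for a first-row metal, so the complex is high-spin. The t₂g³e_g¹ (high-spin) configuration has an unevenly filled e_g set; the Jahn–Teller theorem predicts a tetragonal distortion (typically axial elongation) to lift the degeneracy.
[Mn(NCS)₆]²−: Each isothiocyanate is −1; balancing the −2 overall charge requires Mn(IV). Mn sits in group 7, so the d-electron count is 7 − 4 = 3. The d³ configuration leaves the e_g set evenly filled (or empty) — no strong Jahn–Teller driving force.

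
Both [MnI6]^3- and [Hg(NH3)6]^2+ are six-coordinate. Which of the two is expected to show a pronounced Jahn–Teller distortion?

[MnI6]^3-: Each iodide is −1; balancing the −3 overall charge requires Mn(III). Group 7 minus oxidation state 3 gives a d⁴ configuration. Iodide is a weak-field ligand for a first-row metal, so the complex is high-spin. The t₂g³e_g¹ (high-spin) configuration has an unevenly filled e_g set; the Jahn–Teller theorem predicts a tetragonal distortion (typically axial elongation) to lift the degeneracy.
[Hg(NH3)6]^2+: Ammonia is neutral; balancing the +2 overall charge requires Hg(II). Group 12 minus oxidation state 2 gives a d¹⁰ configuration. The d¹⁰ configuration leaves the e_g set evenly filled (or empty) — no strong Jahn–Teller driving force.

[MnI6]^3-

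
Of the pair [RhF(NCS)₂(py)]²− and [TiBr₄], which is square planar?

For [RhF(NCS)₂(py)]²−: Ligand charges: each fluoride is −1; each isothiocyanate is −1; pyridine is neutral. With an overall charge of −2 the rhodium centre must be in the +1 oxidation state. Rhodium is a group-9 element; Rh(I) is therefore d⁸. A 4d d⁸ ion has a large crystal-field splitting; square planar leaves the high-energy d_{x²−y²} orbital empty and maximises CFSE. → square planar.
For [TiBr₄]: Summing ligand charges against the 0 overall charge gives an oxidation state of +4 for titanium. Group 4 minus oxidation state 4 gives a d⁰ configuration. A d⁰ ion has no crystal-field stabilisation preference between square planar and tetrahedral, so four ligands adopt the sterically favoured tetrahedral geometry. → tetrahedral.

[RhF(NCS)₂(py)]²−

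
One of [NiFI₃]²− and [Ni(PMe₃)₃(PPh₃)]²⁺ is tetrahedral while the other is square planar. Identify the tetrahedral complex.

[NiFI₃]²−

For [NiFI₃]²−: Ligand charges: each fluoride is −1; each iodide is −1. With an overall charge of −2 the nickel centre must be in the +2 oxidation state. Ni sits in group 10, so the d-electron count is 10 − 2 = 8. Fluoride and iodide are weak-field ligands. With weak-field ligands the CFSE gain from square planar is small, so a 3d d⁸ ion takes the sterically preferred tetrahedral geometry. → tetrahedral.
For [Ni(PMe₃)₃(PPh₃)]²⁺: Trimethylphosphine is neutral; triphenylphosphine is neutral; balancing the +2 overall charge requires Ni(II). Ni sits in group 10, so the d-electron count is 10 − 2 = 8. Trimethylphosphine and triphenylphosphine are strong-field ligands (high in the spectrochemical series). A 3d d⁸ ion with strong-field ligands gains enough CFSE to favour square planar over tetrahedral. → square planar.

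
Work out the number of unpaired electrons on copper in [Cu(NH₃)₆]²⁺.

1 unpaired electron

Ammonia is neutral; balancing the +2 overall charge requires Cu(II).
Group 11 minus oxidation state 2 gives a d⁹ configuration.
In an octahedral field the d⁹ configuration is t₂g⁶e_g³ (only one arrangement possible), giving 1 unpaired electron.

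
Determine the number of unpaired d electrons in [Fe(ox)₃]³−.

Summing ligand charges against the −3 overall charge gives an oxidation state of +3 for iron.
Iron is a group-8 element; Fe(III) is therefore d⁵.
Counting donor atoms: 3×oxalate (bidentate) → 6 donors. Coordination number = 6.
The spin state decides the count: Oxalate is a weak-field ligand for a first-row metal, so the complex is high-spin.
An octahedral high-spin d⁵ ion is t₂g³e_g², giving 5 unpaired electrons.

5 unpaired electrons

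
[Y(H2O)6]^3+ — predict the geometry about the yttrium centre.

octahedral

Water is neutral; balancing the +3 overall charge requires Y(III).
Group 3 minus oxidation state 3 gives a d⁰ configuration.
With 6 monodentate ligands the coordination number is 6.
Six donors around a single metal centre give an octahedral coordination sphere.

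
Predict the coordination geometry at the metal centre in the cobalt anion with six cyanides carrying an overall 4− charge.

Each cyanide is −1; balancing the −4 overall charge requires Co(II).
Cobalt is a group-9 element; Co(II) is therefore d⁷.
With 6 monodentate ligands the coordination number is 6.
Six donors around a single metal centre give an octahedral coordination sphere.

octahedral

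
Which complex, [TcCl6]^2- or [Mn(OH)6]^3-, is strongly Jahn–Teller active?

[TcCl6]^2-: Ligand charges: each chloride is −1. With an overall charge of −2 the technetium centre must be in the +4 oxidation state. Group 7 minus oxidation state 4 gives a d³ configuration. The d³ configuration leaves the e_g set evenly filled (or empty) — no strong Jahn–Teller driving force.
[Mn(OH)6]^3-: Ligand charges: each hydroxide is −1. With an overall charge of −3 the manganese centre must be in the +3 oxidation state. Mn sits in group 7, so the d-electron count is 7 − 3 = 4. Hydroxide is a weak-field ligand for a first-row metal, so the complex is high-spin. The t₂g³e_g¹ (high-spin) configuration has an unevenly filled e_g set; the Jahn–Teller theorem predicts a tetragonal distortion (typically axial elongation) to lift the degeneracy.

[Mn(OH)6]^3-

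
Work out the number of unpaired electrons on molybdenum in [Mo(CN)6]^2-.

Each cyanide is −1; balancing the −2 overall charge requires Mo(IV).
Group 6 minus oxidation state 4 gives a d² configuration.
In an octahedral field the d² configuration is t₂g²e_g⁰ (only one arrangement possible), giving 2 unpaired electrons.

2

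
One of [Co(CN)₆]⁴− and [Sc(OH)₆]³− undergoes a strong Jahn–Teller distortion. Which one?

[Co(CN)₆]⁴−

[Co(CN)₆]⁴−: Each cyanide is −1; balancing the −4 overall charge requires Co(II). Cobalt is a group-9 element; Co(II) is therefore d⁷. Cyanide is a strong-field ligand (high in the spectrochemical series) for a first-row metal, so the complex is low-spin. The t₂g⁶e_g¹ (low-spin) configuration has an unevenly filled e_g set; the Jahn–Teller theorem predicts a tetragonal distortion (typically axial elongation) to lift the degeneracy.
[Sc(OH)₆]³−: Ligand charges: each hydroxide is −1. With an overall charge of −3 the scandium centre must be in the +3 oxidation state. Scandium is a group-3 element; Sc(III) is therefore d⁰. The d⁰ configuration leaves the e_g set evenly filled (or empty) — no strong Jahn–Teller driving force.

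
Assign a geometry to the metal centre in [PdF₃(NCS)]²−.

Ligand charges: each fluoride is −1; each isothiocyanate is −1. With an overall charge of −2 the palladium centre must be in the +2 oxidation state.
Pd sits in group 10, so the d-electron count is 10 − 2 = 8.
With 4 monodentate ligands the coordination number is 4.
A 4d d⁸ ion has a large crystal-field splitting; square planar leaves the high-energy d_{x²−y²} orbital empty and maximises CFSE.

square planar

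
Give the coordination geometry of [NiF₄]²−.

Ligand charges: each fluoride is −1. With an overall charge of −2 the nickel centre must be in the +2 oxidation state.
Ni sits in group 10, so the d-electron count is 10 − 2 = 8.
Coordination number: 4.
Fluoride is a weak-field ligand.
With weak-field ligands the CFSE gain from square planar is small, so a 3d d⁸ ion takes the sterically preferred tetrahedral geometry.

tetrahedral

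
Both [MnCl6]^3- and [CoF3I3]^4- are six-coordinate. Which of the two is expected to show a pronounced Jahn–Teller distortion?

[MnCl6]^3-

[MnCl6]^3-: Each chloride is −1; balancing the −3 overall charge requires Mn(III). Mn sits in group 7, so the d-electron count is 7 − 3 = 4. Chloride is a weak-field ligand for a first-row metal, so the complex is high-spin. The t₂g³e_g¹ (high-spin) configuration has an unevenly filled e_g set; the Jahn–Teller theorem predicts a tetragonal distortion (typically axial elongation) to lift the degeneracy.
[CoF3I3]^4-: Each fluoride is −1; each iodide is −1; balancing the −4 overall charge requires Co(II). Cobalt is a group-9 element; Co(II) is therefore d⁷. Fluoride and iodide are weak-field ligands for a first-row metal, so the complex is high-spin. The d⁷ configuration leaves the e_g set evenly filled (or empty) — no strong Jahn–Teller driving force.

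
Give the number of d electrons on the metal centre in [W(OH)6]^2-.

d²

Each hydroxide is −1; balancing the −2 overall charge requires W(IV).
Tungsten is a group-6 element; W(IV) is therefore d².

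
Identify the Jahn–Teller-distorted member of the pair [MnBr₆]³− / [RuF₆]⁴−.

[MnBr₆]³−: Ligand charges: each bromide is −1. With an overall charge of −3 the manganese centre must be in the +3 oxidation state. Group 7 minus oxidation state 3 gives a d⁴ configuration. Bromide is a weak-field ligand for a first-row metal, so the complex is high-spin. The t₂g³e_g¹ (high-spin) configuration has an unevenly filled e_g set; the Jahn–Teller theorem predicts a tetragonal distortion (typically axial elongation) to lift the degeneracy.
[RuF₆]⁴−: Summing ligand charges against the −4 overall charge gives an oxidation state of +2 for ruthenium. Ru sits in group 8, so the d-electron count is 8 − 2 = 6. A 4d ion has a large Δₒ and is invariably low-spin. The d⁶ configuration leaves the e_g set evenly filled (or empty) — no strong Jahn–Teller driving force.

[MnBr₆]³−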